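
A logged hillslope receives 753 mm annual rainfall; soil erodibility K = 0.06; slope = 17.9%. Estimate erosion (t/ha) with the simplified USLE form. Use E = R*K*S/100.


Formula: E = R * K * S / 100  (simplified USLE)
R * K = 753 * 0.06 = 45.18
E = 45.18 * 17.9 / 100 = 8.09 t/ha

8.09


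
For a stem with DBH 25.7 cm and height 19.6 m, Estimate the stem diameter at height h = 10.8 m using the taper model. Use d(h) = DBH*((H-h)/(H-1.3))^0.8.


Taper: d(h) = DBH * ((H - h) / (H - 1.3))^0.8
Numerator = H - h = 19.6 - 10.8 = 8.8 m
Denominator = H - 1.3 = 19.6 - 1.3 = 18.3 m
Ratio = 8.8 / 18.3 = 0.48087
d = 25.7 * 0.48087^0.8 = 14.3 cm

14.3


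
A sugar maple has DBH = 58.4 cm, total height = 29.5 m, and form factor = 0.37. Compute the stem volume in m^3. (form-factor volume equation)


Formula: V = pi * (DBH/200)^2 * H * ff
Radius = DBH/200 = 58.4/200 = 0.292 m
Radius^2 = 0.292^2 = 0.085264 m^2
V = pi * 0.085264 * 29.5 * 0.37
V = 2.924 m^3

2.924


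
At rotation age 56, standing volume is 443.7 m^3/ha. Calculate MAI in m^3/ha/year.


Formula: MAI = Total Volume / Stand Age
MAI = 443.7 m^3/ha / 56 years
MAI = 7.92 m^3/ha/year

7.92


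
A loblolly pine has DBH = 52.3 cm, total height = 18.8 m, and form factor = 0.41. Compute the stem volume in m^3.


Formula: V = pi * (DBH/200)^2 * H * ff
Radius = DBH/200 = 52.3/200 = 0.2615 m
Radius^2 = 0.2615^2 = 0.06838225 m^2
V = pi * 0.06838225 * 18.8 * 0.41
V = 1.656 m^3

1.656


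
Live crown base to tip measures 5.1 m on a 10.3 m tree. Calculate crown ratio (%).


Formula: Crown Ratio = (Crown Length / Total Height) * 100
CR = (5.1 m / 10.3 m) * 100
CR = 0.4951 * 100 = 49.5%

49.5


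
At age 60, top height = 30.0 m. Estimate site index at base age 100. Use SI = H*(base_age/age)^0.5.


Formula: SI = H_dom * (base_age / age)^0.5
Age ratio = 100 / 60 = 1.66667
sqrt(age_ratio) = 1.29099
SI = 30.0 * 1.29099 = 38.7 m

38.7


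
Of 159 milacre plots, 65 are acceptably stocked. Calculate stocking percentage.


Formula: Stocking % = stocked plots / total plots * 100
Stocking = 65 / 159 * 100
Stocking = 0.4088 * 100 = 40.9%

40.9


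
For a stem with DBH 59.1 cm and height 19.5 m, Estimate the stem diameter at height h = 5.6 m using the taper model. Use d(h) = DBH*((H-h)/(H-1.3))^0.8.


Taper: d(h) = DBH * ((H - h) / (H - 1.3))^0.8
Numerator = H - h = 19.5 - 5.6 = 13.9 m
Denominator = H - 1.3 = 19.5 - 1.3 = 18.2 m
Ratio = 13.9 / 18.2 = 0.76374
d = 59.1 * 0.76374^0.8 = 47.6 cm

47.6


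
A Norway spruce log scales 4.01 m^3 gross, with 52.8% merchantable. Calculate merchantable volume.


Formula: MV = V_total * (merchantable_pct / 100)
Merchantable fraction = 52.8% / 100 = 0.528
MV = 4.01 m^3 * 0.528 = 2.117 m^3

2.117


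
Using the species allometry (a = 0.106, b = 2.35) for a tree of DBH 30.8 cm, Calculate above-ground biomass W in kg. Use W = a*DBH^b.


Formula: W = a * DBH^b  (allometric power law)
DBH^b = 30.8^2.35 = 3148.431
W = 0.106 * 3148.431 = 333.7 kg

333.7


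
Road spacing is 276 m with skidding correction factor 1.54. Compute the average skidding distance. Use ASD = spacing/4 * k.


Formula: ASD = (spacing / 4) * correction
Uncorrected distance = spacing / 4 = 276 / 4 = 69 m
ASD = 69 * 1.54 = 106 m

106


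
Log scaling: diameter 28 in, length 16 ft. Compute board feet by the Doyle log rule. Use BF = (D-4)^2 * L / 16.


Doyle: BF = (D - 4)^2 * L / 16
Adjusted diameter = 28 - 4 = 24 in
(D-4)^2 = 24^2 = 576
BF = 576 * 16 / 16 = 576 BF

576


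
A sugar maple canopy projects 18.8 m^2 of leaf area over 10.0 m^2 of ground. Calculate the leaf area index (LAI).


Formula: LAI = total leaf area / ground area  (dimensionless)
LAI = 18.8 m^2 / 10.0 m^2
LAI = 1.88

1.88


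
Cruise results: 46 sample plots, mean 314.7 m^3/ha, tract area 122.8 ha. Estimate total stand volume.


Formula: Total Volume = Mean Volume per ha * Total Area
Total Volume = 314.7 m^3/ha * 122.8 ha
Total Volume = 38645 m^3

38645


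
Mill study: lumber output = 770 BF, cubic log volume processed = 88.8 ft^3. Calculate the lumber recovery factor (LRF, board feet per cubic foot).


Formula: LRF = Lumber Output (BF) / Log Input (ft^3)
LRF = 770 BF / 88.8 ft^3
LRF = 8.67 BF/ft^3

8.67


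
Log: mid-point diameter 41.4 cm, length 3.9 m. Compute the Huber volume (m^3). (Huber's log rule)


Huber: V = Am * L,  Am = pi*(Dm/200)^2
Am = pi*(41.4/200)^2 = 0.134614 m^2
V = 0.134614*3.9 = 0.525 m^3

0.525


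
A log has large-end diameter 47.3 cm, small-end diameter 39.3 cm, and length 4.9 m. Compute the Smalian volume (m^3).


Smalian: V = (A1 + A2)/2 * L,  A = pi*(D/200)^2
A1 = pi*(47.3/200)^2 = 0.175716 m^2
A2 = pi*(39.3/200)^2 = 0.121304 m^2
V = (0.175716+0.121304)/2*4.9 = 0.7277 m^3

0.7277


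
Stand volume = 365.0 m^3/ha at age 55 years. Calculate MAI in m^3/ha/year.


Formula: MAI = Total Volume / Stand Age
MAI = 365.0 m^3/ha / 55 years
MAI = 6.64 m^3/ha/year

6.64


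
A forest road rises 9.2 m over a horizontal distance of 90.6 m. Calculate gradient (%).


Formula: Gradient = rise / run * 100
Gradient = 9.2 / 90.6 * 100 = 10.2%

10.2


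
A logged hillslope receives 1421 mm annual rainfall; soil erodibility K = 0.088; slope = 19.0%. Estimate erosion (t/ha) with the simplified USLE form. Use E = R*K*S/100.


Formula: E = R * K * S / 100  (simplified USLE)
R * K = 1421 * 0.088 = 125.048
E = 125.048 * 19.0 / 100 = 23.76 t/ha

23.76


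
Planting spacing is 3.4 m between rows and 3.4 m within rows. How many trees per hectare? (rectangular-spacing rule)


Formula: TPH = 10000 m^2/ha / (spacing_x * spacing_y)
Area per tree = 3.4 m * 3.4 m = 11.56 m^2
TPH = 10000 / 11.56 = 865 trees/ha

865


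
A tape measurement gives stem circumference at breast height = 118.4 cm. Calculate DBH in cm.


Formula: DBH = C / pi
DBH = 118.4 / pi
pi = 3.14159...
DBH = 37.7 cm

37.7


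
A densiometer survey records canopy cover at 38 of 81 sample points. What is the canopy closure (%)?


Formula: Canopy closure = covered points / total points * 100
Closure = 38 / 81 * 100
Closure = 0.4691 * 100 = 46.9%

46.9


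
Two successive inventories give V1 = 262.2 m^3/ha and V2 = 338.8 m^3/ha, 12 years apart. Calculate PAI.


Formula: PAI = (V_T2 - V_T1) / (T2 - T1)
Volume increment = 338.8 - 262.2 = 76.6 m^3/ha
PAI = 76.6 / 12 = 6.38 m^3/ha/year

6.38


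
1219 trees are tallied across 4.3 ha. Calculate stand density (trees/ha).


Formula: Stand Density = N_trees / Area_ha
Density = 1219 trees / 4.3 ha
Density = 283 trees/ha

283


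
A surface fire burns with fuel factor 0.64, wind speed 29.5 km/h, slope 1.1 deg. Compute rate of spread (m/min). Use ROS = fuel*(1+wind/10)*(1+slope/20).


Formula: ROS = fuel * (1 + wind/10) * (1 + slope/20)
Wind factor = 1 + 29.5/10 = 3.95
Slope factor = 1 + 1.1/20 = 1.055
ROS = 0.64 * 3.95 * 1.055 = 2.67 m/min

2.67


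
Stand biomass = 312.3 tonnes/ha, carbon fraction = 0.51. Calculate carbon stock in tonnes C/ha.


Formula: Carbon Stock = Biomass * Carbon Fraction
C = 312.3 t/ha * 0.51
C = 159.3 t C/ha

159.3


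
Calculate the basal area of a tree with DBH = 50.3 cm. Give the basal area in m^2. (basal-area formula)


Formula: BA = pi * (DBH/2)^2 / 10000  (cm^2 to m^2)
Radius = DBH/2 = 50.3/2 = 25.15 cm
BA = pi * 25.15^2 / 10000
   = 1987.128 cm^2 / 10000
   = 0.1987 m^2

0.1987


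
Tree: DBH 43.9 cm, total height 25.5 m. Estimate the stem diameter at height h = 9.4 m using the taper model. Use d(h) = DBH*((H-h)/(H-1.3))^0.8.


Taper: d(h) = DBH * ((H - h) / (H - 1.3))^0.8
Numerator = H - h = 25.5 - 9.4 = 16.1 m
Denominator = H - 1.3 = 25.5 - 1.3 = 24.2 m
Ratio = 16.1 / 24.2 = 0.66529
d = 43.9 * 0.66529^0.8 = 31.7 cm

31.7


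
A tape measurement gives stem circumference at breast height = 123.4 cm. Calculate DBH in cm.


Formula: DBH = C / pi
DBH = 123.4 / pi
pi = 3.14159...
DBH = 39.3 cm

39.3


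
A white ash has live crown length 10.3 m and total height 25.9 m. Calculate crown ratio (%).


Formula: Crown Ratio = (Crown Length / Total Height) * 100
CR = (10.3 m / 25.9 m) * 100
CR = 0.3977 * 100 = 39.8%

39.8


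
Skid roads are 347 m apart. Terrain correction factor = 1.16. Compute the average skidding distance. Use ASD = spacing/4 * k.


Formula: ASD = (spacing / 4) * correction
Uncorrected distance = spacing / 4 = 347 / 4 = 86.75 m
ASD = 86.75 * 1.16 = 101 m

101


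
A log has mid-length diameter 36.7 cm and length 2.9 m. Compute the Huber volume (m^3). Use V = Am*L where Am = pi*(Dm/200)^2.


Huber: V = Am * L,  Am = pi*(Dm/200)^2
Am = pi*(36.7/200)^2 = 0.105784 m^2
V = 0.105784*2.9 = 0.3068 m^3

0.3068


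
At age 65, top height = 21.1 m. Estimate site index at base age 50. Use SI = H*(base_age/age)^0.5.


Formula: SI = H_dom * (base_age / age)^0.5
Age ratio = 50 / 65 = 0.76923
sqrt(age_ratio) = 0.87706
SI = 21.1 * 0.87706 = 18.5 m

18.5


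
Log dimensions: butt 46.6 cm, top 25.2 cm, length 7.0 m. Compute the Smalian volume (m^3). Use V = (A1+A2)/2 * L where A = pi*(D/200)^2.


Smalian: V = (A1 + A2)/2 * L,  A = pi*(D/200)^2
A1 = pi*(46.6/200)^2 = 0.170554 m^2
A2 = pi*(25.2/200)^2 = 0.049876 m^2
V = (0.170554+0.049876)/2*7.0 = 0.7715 m^3

0.7715


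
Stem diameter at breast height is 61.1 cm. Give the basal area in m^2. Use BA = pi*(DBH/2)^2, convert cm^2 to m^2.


Formula: BA = pi * (DBH/2)^2 / 10000  (cm^2 to m^2)
Radius = DBH/2 = 61.1/2 = 30.55 cm
BA = pi * 30.55^2 / 10000
   = 2932.0563 cm^2 / 10000
   = 0.2932 m^2

0.2932


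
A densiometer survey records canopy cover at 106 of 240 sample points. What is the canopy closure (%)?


Formula: Canopy closure = covered points / total points * 100
Closure = 106 / 240 * 100
Closure = 0.4417 * 100 = 44.2%

44.2


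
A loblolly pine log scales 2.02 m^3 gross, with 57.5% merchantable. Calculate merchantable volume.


Formula: MV = V_total * (merchantable_pct / 100)
Merchantable fraction = 57.5% / 100 = 0.575
MV = 2.02 m^3 * 0.575 = 1.162 m^3

1.162


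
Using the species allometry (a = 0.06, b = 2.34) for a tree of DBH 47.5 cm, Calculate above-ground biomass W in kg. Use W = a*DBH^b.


Formula: W = a * DBH^b  (allometric power law)
DBH^b = 47.5^2.34 = 8384.2274
W = 0.06 * 8384.2274 = 503.1 kg

503.1


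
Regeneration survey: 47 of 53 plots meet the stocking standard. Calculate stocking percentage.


Formula: Stocking % = stocked plots / total plots * 100
Stocking = 47 / 53 * 100
Stocking = 0.8868 * 100 = 88.7%

88.7


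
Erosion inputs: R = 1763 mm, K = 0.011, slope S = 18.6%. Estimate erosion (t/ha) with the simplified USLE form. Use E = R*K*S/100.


Formula: E = R * K * S / 100  (simplified USLE)
R * K = 1763 * 0.011 = 19.393
E = 19.393 * 18.6 / 100 = 3.61 t/ha

3.61


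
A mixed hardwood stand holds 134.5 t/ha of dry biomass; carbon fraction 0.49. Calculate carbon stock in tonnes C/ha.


Formula: Carbon Stock = Biomass * Carbon Fraction
C = 134.5 t/ha * 0.49
C = 65.9 t C/ha

65.9


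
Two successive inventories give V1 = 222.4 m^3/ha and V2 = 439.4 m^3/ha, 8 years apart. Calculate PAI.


Formula: PAI = (V_T2 - V_T1) / (T2 - T1)
Volume increment = 439.4 - 222.4 = 217.0 m^3/ha
PAI = 217.0 / 8 = 27.13 m^3/ha/year

27.13


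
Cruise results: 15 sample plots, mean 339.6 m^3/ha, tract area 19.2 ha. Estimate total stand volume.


Formula: Total Volume = Mean Volume per ha * Total Area
Total Volume = 339.6 m^3/ha * 19.2 ha
Total Volume = 6520 m^3

6520


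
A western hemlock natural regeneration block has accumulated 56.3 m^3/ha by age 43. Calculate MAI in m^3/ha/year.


Formula: MAI = Total Volume / Stand Age
MAI = 56.3 m^3/ha / 43 years
MAI = 1.31 m^3/ha/year

1.31


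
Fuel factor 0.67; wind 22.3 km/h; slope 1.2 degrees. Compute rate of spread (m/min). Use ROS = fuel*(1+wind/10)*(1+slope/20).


Formula: ROS = fuel * (1 + wind/10) * (1 + slope/20)
Wind factor = 1 + 22.3/10 = 3.23
Slope factor = 1 + 1.2/20 = 1.06
ROS = 0.67 * 3.23 * 1.06 = 2.29 m/min

2.29


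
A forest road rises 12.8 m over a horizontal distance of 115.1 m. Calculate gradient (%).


Formula: Gradient = rise / run * 100
Gradient = 12.8 / 115.1 * 100 = 11.1%

11.1


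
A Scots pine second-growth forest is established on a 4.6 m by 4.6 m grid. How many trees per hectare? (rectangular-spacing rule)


Formula: TPH = 10000 m^2/ha / (spacing_x * spacing_y)
Area per tree = 4.6 m * 4.6 m = 21.16 m^2
TPH = 10000 / 21.16 = 473 trees/ha

473


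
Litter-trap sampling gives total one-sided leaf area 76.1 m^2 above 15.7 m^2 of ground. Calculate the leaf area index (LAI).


Formula: LAI = total leaf area / ground area  (dimensionless)
LAI = 76.1 m^2 / 15.7 m^2
LAI = 4.85

4.85


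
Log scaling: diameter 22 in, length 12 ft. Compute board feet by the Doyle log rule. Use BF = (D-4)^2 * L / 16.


Doyle: BF = (D - 4)^2 * L / 16
Adjusted diameter = 22 - 4 = 18 in
(D-4)^2 = 18^2 = 324
BF = 324 * 12 / 16 = 243 BF

243


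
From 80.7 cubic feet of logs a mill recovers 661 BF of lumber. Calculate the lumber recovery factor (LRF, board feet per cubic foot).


Formula: LRF = Lumber Output (BF) / Log Input (ft^3)
LRF = 661 BF / 80.7 ft^3
LRF = 8.19 BF/ft^3

8.19


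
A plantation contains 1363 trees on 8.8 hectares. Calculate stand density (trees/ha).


Formula: Stand Density = N_trees / Area_ha
Density = 1363 trees / 8.8 ha
Density = 155 trees/ha

155


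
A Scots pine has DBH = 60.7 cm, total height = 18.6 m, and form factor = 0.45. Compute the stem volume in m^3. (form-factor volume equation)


Formula: V = pi * (DBH/200)^2 * H * ff
Radius = DBH/200 = 60.7/200 = 0.3035 m
Radius^2 = 0.3035^2 = 0.09211225 m^2
V = pi * 0.09211225 * 18.6 * 0.45
V = 2.422 m^3

2.422


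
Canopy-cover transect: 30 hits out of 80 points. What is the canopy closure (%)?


Formula: Canopy closure = covered points / total points * 100
Closure = 30 / 80 * 100
Closure = 0.375 * 100 = 37.5%

37.5


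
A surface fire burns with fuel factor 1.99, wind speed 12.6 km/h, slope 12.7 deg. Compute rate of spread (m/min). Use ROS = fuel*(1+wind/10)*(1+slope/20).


Formula: ROS = fuel * (1 + wind/10) * (1 + slope/20)
Wind factor = 1 + 12.6/10 = 2.26
Slope factor = 1 + 12.7/20 = 1.635
ROS = 1.99 * 2.26 * 1.635 = 7.35 m/min

7.35


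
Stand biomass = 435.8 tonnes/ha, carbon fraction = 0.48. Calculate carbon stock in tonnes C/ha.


Formula: Carbon Stock = Biomass * Carbon Fraction
C = 435.8 t/ha * 0.48
C = 209.2 t C/ha

209.2


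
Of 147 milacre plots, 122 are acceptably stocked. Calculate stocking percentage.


Formula: Stocking % = stocked plots / total plots * 100
Stocking = 122 / 147 * 100
Stocking = 0.8299 * 100 = 83.0%

83.0


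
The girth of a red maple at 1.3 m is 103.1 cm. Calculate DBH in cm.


Formula: DBH = C / pi
DBH = 103.1 / pi
pi = 3.14159...
DBH = 32.8 cm

32.8


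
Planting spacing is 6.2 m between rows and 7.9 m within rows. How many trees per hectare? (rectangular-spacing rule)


Formula: TPH = 10000 m^2/ha / (spacing_x * spacing_y)
Area per tree = 6.2 m * 7.9 m = 48.98 m^2
TPH = 10000 / 48.98 = 204 trees/ha

204


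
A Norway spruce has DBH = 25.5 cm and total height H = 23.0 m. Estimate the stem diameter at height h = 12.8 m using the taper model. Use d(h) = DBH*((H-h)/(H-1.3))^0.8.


Taper: d(h) = DBH * ((H - h) / (H - 1.3))^0.8
Numerator = H - h = 23.0 - 12.8 = 10.2 m
Denominator = H - 1.3 = 23.0 - 1.3 = 21.7 m
Ratio = 10.2 / 21.7 = 0.47005
d = 25.5 * 0.47005^0.8 = 13.9 cm

13.9


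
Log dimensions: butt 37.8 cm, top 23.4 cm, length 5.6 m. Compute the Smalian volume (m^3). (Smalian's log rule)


Smalian: V = (A1 + A2)/2 * L,  A = pi*(D/200)^2
A1 = pi*(37.8/200)^2 = 0.112221 m^2
A2 = pi*(23.4/200)^2 = 0.043005 m^2
V = (0.112221+0.043005)/2*5.6 = 0.4346 m^3

0.4346


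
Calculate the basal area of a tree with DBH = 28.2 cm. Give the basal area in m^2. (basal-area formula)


Formula: BA = pi * (DBH/2)^2 / 10000  (cm^2 to m^2)
Radius = DBH/2 = 28.2/2 = 14.1 cm
BA = pi * 14.1^2 / 10000
   = 624.58 cm^2 / 10000
   = 0.0625 m^2

0.0625


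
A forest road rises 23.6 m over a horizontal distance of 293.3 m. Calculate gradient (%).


Formula: Gradient = rise / run * 100
Gradient = 23.6 / 293.3 * 100 = 8.0%

8.0


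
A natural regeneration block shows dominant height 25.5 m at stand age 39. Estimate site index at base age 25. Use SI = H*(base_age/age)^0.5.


Formula: SI = H_dom * (base_age / age)^0.5
Age ratio = 25 / 39 = 0.64103
sqrt(age_ratio) = 0.80064
SI = 25.5 * 0.80064 = 20.4 m

20.4


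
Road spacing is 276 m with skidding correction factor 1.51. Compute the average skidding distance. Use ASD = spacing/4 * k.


Formula: ASD = (spacing / 4) * correction
Uncorrected distance = spacing / 4 = 276 / 4 = 69 m
ASD = 69 * 1.51 = 104 m

104


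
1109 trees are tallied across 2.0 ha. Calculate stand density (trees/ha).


Formula: Stand Density = N_trees / Area_ha
Density = 1109 trees / 2.0 ha
Density = 555 trees/ha

555


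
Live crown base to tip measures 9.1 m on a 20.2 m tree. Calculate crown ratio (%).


Formula: Crown Ratio = (Crown Length / Total Height) * 100
CR = (9.1 m / 20.2 m) * 100
CR = 0.4505 * 100 = 45.0%

45.0


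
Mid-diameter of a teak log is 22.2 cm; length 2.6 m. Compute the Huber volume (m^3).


Huber: V = Am * L,  Am = pi*(Dm/200)^2
Am = pi*(22.2/200)^2 = 0.038708 m^2
V = 0.038708*2.6 = 0.1006 m^3

0.1006


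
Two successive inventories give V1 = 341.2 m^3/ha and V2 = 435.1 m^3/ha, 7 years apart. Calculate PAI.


Formula: PAI = (V_T2 - V_T1) / (T2 - T1)
Volume increment = 435.1 - 341.2 = 93.9 m^3/ha
PAI = 93.9 / 7 = 13.41 m^3/ha/year

13.41


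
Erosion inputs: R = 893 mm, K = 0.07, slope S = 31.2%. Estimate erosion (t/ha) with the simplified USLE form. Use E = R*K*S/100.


Formula: E = R * K * S / 100  (simplified USLE)
R * K = 893 * 0.07 = 62.51
E = 62.51 * 31.2 / 100 = 19.5 t/ha

19.5


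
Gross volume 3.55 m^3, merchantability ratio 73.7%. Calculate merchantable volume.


Formula: MV = V_total * (merchantable_pct / 100)
Merchantable fraction = 73.7% / 100 = 0.737
MV = 3.55 m^3 * 0.737 = 2.616 m^3

2.616


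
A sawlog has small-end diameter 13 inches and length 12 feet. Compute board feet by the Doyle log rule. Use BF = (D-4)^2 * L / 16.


Doyle: BF = (D - 4)^2 * L / 16
Adjusted diameter = 13 - 4 = 9 in
(D-4)^2 = 9^2 = 81
BF = 81 * 12 / 16 = 61 BF

61


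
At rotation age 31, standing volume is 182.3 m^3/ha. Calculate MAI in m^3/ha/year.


Formula: MAI = Total Volume / Stand Age
MAI = 182.3 m^3/ha / 31 years
MAI = 5.88 m^3/ha/year

5.88


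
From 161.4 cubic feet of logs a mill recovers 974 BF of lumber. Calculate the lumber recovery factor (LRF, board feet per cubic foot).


Formula: LRF = Lumber Output (BF) / Log Input (ft^3)
LRF = 974 BF / 161.4 ft^3
LRF = 6.03 BF/ft^3

6.03


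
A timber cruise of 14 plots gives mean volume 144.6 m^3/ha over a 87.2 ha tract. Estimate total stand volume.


Formula: Total Volume = Mean Volume per ha * Total Area
Total Volume = 144.6 m^3/ha * 87.2 ha
Total Volume = 12609 m^3

12609


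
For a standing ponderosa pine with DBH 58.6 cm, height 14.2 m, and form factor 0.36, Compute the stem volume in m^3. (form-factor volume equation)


Formula: V = pi * (DBH/200)^2 * H * ff
Radius = DBH/200 = 58.6/200 = 0.293 m
Radius^2 = 0.293^2 = 0.085849 m^2
V = pi * 0.085849 * 14.2 * 0.36
V = 1.379 m^3

1.379


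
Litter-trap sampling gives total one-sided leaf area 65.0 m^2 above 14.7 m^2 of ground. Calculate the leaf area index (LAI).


Formula: LAI = total leaf area / ground area  (dimensionless)
LAI = 65.0 m^2 / 14.7 m^2
LAI = 4.42

4.42


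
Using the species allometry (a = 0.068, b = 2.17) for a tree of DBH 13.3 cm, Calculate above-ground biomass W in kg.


Formula: W = a * DBH^b  (allometric power law)
DBH^b = 13.3^2.17 = 274.6364
W = 0.068 * 274.6364 = 18.7 kg

18.7


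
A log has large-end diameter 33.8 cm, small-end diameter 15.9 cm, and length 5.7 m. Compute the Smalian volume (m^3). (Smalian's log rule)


Smalian: V = (A1 + A2)/2 * L,  A = pi*(D/200)^2
A1 = pi*(33.8/200)^2 = 0.089727 m^2
A2 = pi*(15.9/200)^2 = 0.019856 m^2
V = (0.089727+0.019856)/2*5.7 = 0.3123 m^3

0.3123


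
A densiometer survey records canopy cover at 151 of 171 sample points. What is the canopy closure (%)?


Formula: Canopy closure = covered points / total points * 100
Closure = 151 / 171 * 100
Closure = 0.883 * 100 = 88.3%

88.3


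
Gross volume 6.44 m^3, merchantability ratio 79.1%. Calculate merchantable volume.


Formula: MV = V_total * (merchantable_pct / 100)
Merchantable fraction = 79.1% / 100 = 0.791
MV = 6.44 m^3 * 0.791 = 5.094 m^3

5.094


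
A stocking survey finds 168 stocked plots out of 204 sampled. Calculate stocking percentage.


Formula: Stocking % = stocked plots / total plots * 100
Stocking = 168 / 204 * 100
Stocking = 0.8235 * 100 = 82.4%

82.4


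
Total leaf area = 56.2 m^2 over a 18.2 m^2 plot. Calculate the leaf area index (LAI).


Formula: LAI = total leaf area / ground area  (dimensionless)
LAI = 56.2 m^2 / 18.2 m^2
LAI = 3.09

3.09


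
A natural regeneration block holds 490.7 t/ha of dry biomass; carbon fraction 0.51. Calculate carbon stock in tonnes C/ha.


Formula: Carbon Stock = Biomass * Carbon Fraction
C = 490.7 t/ha * 0.51
C = 250.3 t C/ha

250.3


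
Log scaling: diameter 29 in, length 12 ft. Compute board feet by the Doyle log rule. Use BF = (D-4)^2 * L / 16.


Doyle: BF = (D - 4)^2 * L / 16
Adjusted diameter = 29 - 4 = 25 in
(D-4)^2 = 25^2 = 625
BF = 625 * 12 / 16 = 469 BF

469


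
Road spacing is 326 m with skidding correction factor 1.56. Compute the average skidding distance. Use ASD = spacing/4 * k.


Formula: ASD = (spacing / 4) * correction
Uncorrected distance = spacing / 4 = 326 / 4 = 81.5 m
ASD = 81.5 * 1.56 = 127 m

127


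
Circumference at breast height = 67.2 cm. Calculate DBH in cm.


Formula: DBH = C / pi
DBH = 67.2 / pi
pi = 3.14159...
DBH = 21.4 cm

21.4


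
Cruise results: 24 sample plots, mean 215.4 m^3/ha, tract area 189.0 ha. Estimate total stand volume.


Formula: Total Volume = Mean Volume per ha * Total Area
Total Volume = 215.4 m^3/ha * 189.0 ha
Total Volume = 40711 m^3

40711


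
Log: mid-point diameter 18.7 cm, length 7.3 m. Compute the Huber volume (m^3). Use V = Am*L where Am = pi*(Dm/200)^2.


Huber: V = Am * L,  Am = pi*(Dm/200)^2
Am = pi*(18.7/200)^2 = 0.027465 m^2
V = 0.027465*7.3 = 0.2005 m^3

0.2005


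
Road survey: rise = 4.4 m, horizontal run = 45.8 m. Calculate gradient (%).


Formula: Gradient = rise / run * 100
Gradient = 4.4 / 45.8 * 100 = 9.6%

9.6


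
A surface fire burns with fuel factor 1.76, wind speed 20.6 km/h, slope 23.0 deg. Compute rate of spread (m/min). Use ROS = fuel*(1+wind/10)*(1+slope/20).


Formula: ROS = fuel * (1 + wind/10) * (1 + slope/20)
Wind factor = 1 + 20.6/10 = 3.06
Slope factor = 1 + 23.0/20 = 2.15
ROS = 1.76 * 3.06 * 2.15 = 11.58 m/min

11.58


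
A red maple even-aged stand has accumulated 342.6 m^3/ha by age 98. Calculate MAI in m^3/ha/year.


Formula: MAI = Total Volume / Stand Age
MAI = 342.6 m^3/ha / 98 years
MAI = 3.5 m^3/ha/year

3.5


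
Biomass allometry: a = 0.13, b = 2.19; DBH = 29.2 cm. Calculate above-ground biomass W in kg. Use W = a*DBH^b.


Formula: W = a * DBH^b  (allometric power law)
DBH^b = 29.2^2.19 = 1618.7823
W = 0.13 * 1618.7823 = 210.4 kg

210.4


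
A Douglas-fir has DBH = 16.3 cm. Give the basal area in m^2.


Formula: BA = pi * (DBH/2)^2 / 10000  (cm^2 to m^2)
Radius = DBH/2 = 16.3/2 = 8.15 cm
BA = pi * 8.15^2 / 10000
   = 208.6724 cm^2 / 10000
   = 0.0209 m^2

0.0209


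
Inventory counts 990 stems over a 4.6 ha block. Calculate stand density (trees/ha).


Formula: Stand Density = N_trees / Area_ha
Density = 990 trees / 4.6 ha
Density = 215 trees/ha

215


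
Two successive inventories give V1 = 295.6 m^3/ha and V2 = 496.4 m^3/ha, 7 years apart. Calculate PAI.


Formula: PAI = (V_T2 - V_T1) / (T2 - T1)
Volume increment = 496.4 - 295.6 = 200.8 m^3/ha
PAI = 200.8 / 7 = 28.69 m^3/ha/year

28.69


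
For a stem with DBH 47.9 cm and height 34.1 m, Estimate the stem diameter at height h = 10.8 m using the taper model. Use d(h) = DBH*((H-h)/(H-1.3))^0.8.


Taper: d(h) = DBH * ((H - h) / (H - 1.3))^0.8
Numerator = H - h = 34.1 - 10.8 = 23.3 m
Denominator = H - 1.3 = 34.1 - 1.3 = 32.8 m
Ratio = 23.3 / 32.8 = 0.71037
d = 47.9 * 0.71037^0.8 = 36.4 cm

36.4


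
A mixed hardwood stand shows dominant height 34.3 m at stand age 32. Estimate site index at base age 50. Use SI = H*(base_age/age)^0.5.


Formula: SI = H_dom * (base_age / age)^0.5
Age ratio = 50 / 32 = 1.5625
sqrt(age_ratio) = 1.25
SI = 34.3 * 1.25 = 42.9 m

42.9


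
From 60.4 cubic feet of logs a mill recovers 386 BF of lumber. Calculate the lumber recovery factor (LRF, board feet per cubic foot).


Formula: LRF = Lumber Output (BF) / Log Input (ft^3)
LRF = 386 BF / 60.4 ft^3
LRF = 6.39 BF/ft^3

6.39


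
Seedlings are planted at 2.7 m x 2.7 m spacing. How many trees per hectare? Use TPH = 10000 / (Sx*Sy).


Formula: TPH = 10000 m^2/ha / (spacing_x * spacing_y)
Area per tree = 2.7 m * 2.7 m = 7.29 m^2
TPH = 10000 / 7.29 = 1372 trees/ha

1372


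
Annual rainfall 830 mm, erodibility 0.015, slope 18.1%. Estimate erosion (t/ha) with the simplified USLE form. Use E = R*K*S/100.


Formula: E = R * K * S / 100  (simplified USLE)
R * K = 830 * 0.015 = 12.45
E = 12.45 * 18.1 / 100 = 2.25 t/ha

2.25


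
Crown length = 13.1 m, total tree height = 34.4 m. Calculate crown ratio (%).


Formula: Crown Ratio = (Crown Length / Total Height) * 100
CR = (13.1 m / 34.4 m) * 100
CR = 0.3808 * 100 = 38.1%

38.1


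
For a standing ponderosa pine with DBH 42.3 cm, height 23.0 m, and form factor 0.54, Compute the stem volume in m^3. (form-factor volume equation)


Formula: V = pi * (DBH/200)^2 * H * ff
Radius = DBH/200 = 42.3/200 = 0.2115 m
Radius^2 = 0.2115^2 = 0.04473225 m^2
V = pi * 0.04473225 * 23.0 * 0.54
V = 1.745 m^3

1.745


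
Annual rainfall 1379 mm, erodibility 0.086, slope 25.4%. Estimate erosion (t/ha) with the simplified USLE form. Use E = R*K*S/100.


Formula: E = R * K * S / 100  (simplified USLE)
R * K = 1379 * 0.086 = 118.594
E = 118.594 * 25.4 / 100 = 30.12 t/ha

30.12


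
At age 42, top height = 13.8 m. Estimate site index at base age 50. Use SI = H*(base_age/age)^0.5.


Formula: SI = H_dom * (base_age / age)^0.5
Age ratio = 50 / 42 = 1.19048
sqrt(age_ratio) = 1.09109
SI = 13.8 * 1.09109 = 15.1 m

15.1


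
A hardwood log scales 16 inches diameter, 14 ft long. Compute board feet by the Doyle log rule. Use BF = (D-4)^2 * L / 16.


Doyle: BF = (D - 4)^2 * L / 16
Adjusted diameter = 16 - 4 = 12 in
(D-4)^2 = 12^2 = 144
BF = 144 * 14 / 16 = 126 BF

126


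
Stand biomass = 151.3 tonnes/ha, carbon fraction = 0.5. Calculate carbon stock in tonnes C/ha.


Formula: Carbon Stock = Biomass * Carbon Fraction
C = 151.3 t/ha * 0.5
C = 75.7 t C/ha

75.7


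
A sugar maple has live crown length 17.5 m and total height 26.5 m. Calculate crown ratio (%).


Formula: Crown Ratio = (Crown Length / Total Height) * 100
CR = (17.5 m / 26.5 m) * 100
CR = 0.6604 * 100 = 66.0%

66.0


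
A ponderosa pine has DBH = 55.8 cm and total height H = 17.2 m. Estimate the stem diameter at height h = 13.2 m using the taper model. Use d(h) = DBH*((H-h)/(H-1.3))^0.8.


Taper: d(h) = DBH * ((H - h) / (H - 1.3))^0.8
Numerator = H - h = 17.2 - 13.2 = 4.0 m
Denominator = H - 1.3 = 17.2 - 1.3 = 15.9 m
Ratio = 4.0 / 15.9 = 0.25157
d = 55.8 * 0.25157^0.8 = 18.5 cm

18.5


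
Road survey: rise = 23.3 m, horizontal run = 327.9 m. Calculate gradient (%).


Formula: Gradient = rise / run * 100
Gradient = 23.3 / 327.9 * 100 = 7.1%

7.1


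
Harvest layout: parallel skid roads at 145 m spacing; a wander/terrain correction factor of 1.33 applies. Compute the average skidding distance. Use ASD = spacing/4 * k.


Formula: ASD = (spacing / 4) * correction
Uncorrected distance = spacing / 4 = 145 / 4 = 36.25 m
ASD = 36.25 * 1.33 = 48 m

48


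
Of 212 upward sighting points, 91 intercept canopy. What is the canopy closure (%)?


Formula: Canopy closure = covered points / total points * 100
Closure = 91 / 212 * 100
Closure = 0.4292 * 100 = 42.9%

42.9


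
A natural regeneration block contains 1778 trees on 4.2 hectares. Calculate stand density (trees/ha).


Formula: Stand Density = N_trees / Area_ha
Density = 1778 trees / 4.2 ha
Density = 423 trees/ha

423


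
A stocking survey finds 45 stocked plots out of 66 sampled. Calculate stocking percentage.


Formula: Stocking % = stocked plots / total plots * 100
Stocking = 45 / 66 * 100
Stocking = 0.6818 * 100 = 68.2%

68.2


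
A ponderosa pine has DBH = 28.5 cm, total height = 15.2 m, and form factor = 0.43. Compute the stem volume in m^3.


Formula: V = pi * (DBH/200)^2 * H * ff
Radius = DBH/200 = 28.5/200 = 0.1425 m
Radius^2 = 0.1425^2 = 0.02030625 m^2
V = pi * 0.02030625 * 15.2 * 0.43
V = 0.417 m^3

0.417


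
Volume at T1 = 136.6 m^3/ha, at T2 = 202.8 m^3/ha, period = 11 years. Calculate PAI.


Formula: PAI = (V_T2 - V_T1) / (T2 - T1)
Volume increment = 202.8 - 136.6 = 66.2 m^3/ha
PAI = 66.2 / 11 = 6.02 m^3/ha/year

6.02


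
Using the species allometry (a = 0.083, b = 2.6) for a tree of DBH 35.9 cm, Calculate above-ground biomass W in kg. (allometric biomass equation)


Formula: W = a * DBH^b  (allometric power law)
DBH^b = 35.9^2.6 = 11047.0308
W = 0.083 * 11047.0308 = 916.9 kg

916.9


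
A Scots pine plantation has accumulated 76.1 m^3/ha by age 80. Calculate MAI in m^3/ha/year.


Formula: MAI = Total Volume / Stand Age
MAI = 76.1 m^3/ha / 80 years
MAI = 0.95 m^3/ha/year

0.95


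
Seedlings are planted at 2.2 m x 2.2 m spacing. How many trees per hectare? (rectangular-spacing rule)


Formula: TPH = 10000 m^2/ha / (spacing_x * spacing_y)
Area per tree = 2.2 m * 2.2 m = 4.84 m^2
TPH = 10000 / 4.84 = 2066 trees/ha

2066


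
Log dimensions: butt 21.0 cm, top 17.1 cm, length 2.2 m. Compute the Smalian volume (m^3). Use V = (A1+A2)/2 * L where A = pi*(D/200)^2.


Smalian: V = (A1 + A2)/2 * L,  A = pi*(D/200)^2
A1 = pi*(21.0/200)^2 = 0.034636 m^2
A2 = pi*(17.1/200)^2 = 0.022966 m^2
V = (0.034636+0.022966)/2*2.2 = 0.0634 m^3

0.0634


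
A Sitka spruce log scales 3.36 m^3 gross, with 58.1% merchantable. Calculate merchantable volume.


Formula: MV = V_total * (merchantable_pct / 100)
Merchantable fraction = 58.1% / 100 = 0.581
MV = 3.36 m^3 * 0.581 = 1.952 m^3

1.952


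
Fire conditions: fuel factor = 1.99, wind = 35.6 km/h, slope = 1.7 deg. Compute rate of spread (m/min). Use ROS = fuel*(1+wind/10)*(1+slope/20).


Formula: ROS = fuel * (1 + wind/10) * (1 + slope/20)
Wind factor = 1 + 35.6/10 = 4.56
Slope factor = 1 + 1.7/20 = 1.085
ROS = 1.99 * 4.56 * 1.085 = 9.85 m/min

9.85


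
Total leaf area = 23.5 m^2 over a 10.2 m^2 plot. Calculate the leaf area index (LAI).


Formula: LAI = total leaf area / ground area  (dimensionless)
LAI = 23.5 m^2 / 10.2 m^2
LAI = 2.3

2.3


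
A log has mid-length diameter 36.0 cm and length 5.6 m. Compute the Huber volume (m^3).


Huber: V = Am * L,  Am = pi*(Dm/200)^2
Am = pi*(36.0/200)^2 = 0.101788 m^2
V = 0.101788*5.6 = 0.57 m^3

0.57


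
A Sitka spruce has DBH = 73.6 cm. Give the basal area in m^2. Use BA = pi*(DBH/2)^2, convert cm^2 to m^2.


Formula: BA = pi * (DBH/2)^2 / 10000  (cm^2 to m^2)
Radius = DBH/2 = 73.6/2 = 36.8 cm
BA = pi * 36.8^2 / 10000
   = 4254.4704 cm^2 / 10000
   = 0.4254 m^2

0.4254


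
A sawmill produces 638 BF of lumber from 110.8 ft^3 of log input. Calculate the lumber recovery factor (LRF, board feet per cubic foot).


Formula: LRF = Lumber Output (BF) / Log Input (ft^3)
LRF = 638 BF / 110.8 ft^3
LRF = 5.76 BF/ft^3

5.76


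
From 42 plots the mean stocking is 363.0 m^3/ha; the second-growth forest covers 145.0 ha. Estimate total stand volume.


Formula: Total Volume = Mean Volume per ha * Total Area
Total Volume = 363.0 m^3/ha * 145.0 ha
Total Volume = 52635 m^3

52635


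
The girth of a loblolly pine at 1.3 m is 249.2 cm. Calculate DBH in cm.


Formula: DBH = C / pi
DBH = 249.2 / pi
pi = 3.14159...
DBH = 79.3 cm

79.3


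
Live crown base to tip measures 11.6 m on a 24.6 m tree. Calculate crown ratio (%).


Formula: Crown Ratio = (Crown Length / Total Height) * 100
CR = (11.6 m / 24.6 m) * 100
CR = 0.4715 * 100 = 47.2%

47.2


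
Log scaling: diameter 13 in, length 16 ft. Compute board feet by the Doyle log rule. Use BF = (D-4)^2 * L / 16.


Doyle: BF = (D - 4)^2 * L / 16
Adjusted diameter = 13 - 4 = 9 in
(D-4)^2 = 9^2 = 81
BF = 81 * 16 / 16 = 81 BF

81


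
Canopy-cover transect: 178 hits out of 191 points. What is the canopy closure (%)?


Formula: Canopy closure = covered points / total points * 100
Closure = 178 / 191 * 100
Closure = 0.9319 * 100 = 93.2%

93.2


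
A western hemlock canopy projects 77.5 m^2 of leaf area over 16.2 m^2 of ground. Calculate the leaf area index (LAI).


Formula: LAI = total leaf area / ground area  (dimensionless)
LAI = 77.5 m^2 / 16.2 m^2
LAI = 4.78

4.78


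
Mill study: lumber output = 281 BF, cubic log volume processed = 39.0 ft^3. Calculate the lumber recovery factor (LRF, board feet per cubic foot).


Formula: LRF = Lumber Output (BF) / Log Input (ft^3)
LRF = 281 BF / 39.0 ft^3
LRF = 7.21 BF/ft^3

7.21


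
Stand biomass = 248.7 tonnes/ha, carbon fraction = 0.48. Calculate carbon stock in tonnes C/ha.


Formula: Carbon Stock = Biomass * Carbon Fraction
C = 248.7 t/ha * 0.48
C = 119.4 t C/ha

119.4


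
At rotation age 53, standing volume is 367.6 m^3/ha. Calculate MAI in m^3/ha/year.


Formula: MAI = Total Volume / Stand Age
MAI = 367.6 m^3/ha / 53 years
MAI = 6.94 m^3/ha/year

6.94


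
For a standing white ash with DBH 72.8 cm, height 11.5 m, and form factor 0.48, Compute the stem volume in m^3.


Formula: V = pi * (DBH/200)^2 * H * ff
Radius = DBH/200 = 72.8/200 = 0.364 m
Radius^2 = 0.364^2 = 0.132496 m^2
V = pi * 0.132496 * 11.5 * 0.48
V = 2.298 m^3

2.298


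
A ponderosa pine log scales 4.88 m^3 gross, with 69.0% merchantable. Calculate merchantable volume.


Formula: MV = V_total * (merchantable_pct / 100)
Merchantable fraction = 69.0% / 100 = 0.69
MV = 4.88 m^3 * 0.69 = 3.367 m^3

3.367


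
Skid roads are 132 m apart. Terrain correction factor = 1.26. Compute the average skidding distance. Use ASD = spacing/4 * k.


Formula: ASD = (spacing / 4) * correction
Uncorrected distance = spacing / 4 = 132 / 4 = 33 m
ASD = 33 * 1.26 = 42 m

42


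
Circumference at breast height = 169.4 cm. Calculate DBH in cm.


Formula: DBH = C / pi
DBH = 169.4 / pi
pi = 3.14159...
DBH = 53.9 cm

53.9


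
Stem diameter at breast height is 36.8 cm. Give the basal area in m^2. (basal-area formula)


Formula: BA = pi * (DBH/2)^2 / 10000  (cm^2 to m^2)
Radius = DBH/2 = 36.8/2 = 18.4 cm
BA = pi * 18.4^2 / 10000
   = 1063.6176 cm^2 / 10000
   = 0.1064 m^2

0.1064


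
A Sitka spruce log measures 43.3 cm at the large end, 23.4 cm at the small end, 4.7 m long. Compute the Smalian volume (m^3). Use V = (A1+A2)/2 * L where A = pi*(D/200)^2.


Smalian: V = (A1 + A2)/2 * L,  A = pi*(D/200)^2
A1 = pi*(43.3/200)^2 = 0.147254 m^2
A2 = pi*(23.4/200)^2 = 0.043005 m^2
V = (0.147254+0.043005)/2*4.7 = 0.4471 m^3

0.4471


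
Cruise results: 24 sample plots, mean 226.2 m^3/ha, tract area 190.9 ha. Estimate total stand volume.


Formula: Total Volume = Mean Volume per ha * Total Area
Total Volume = 226.2 m^3/ha * 190.9 ha
Total Volume = 43182 m^3

43182


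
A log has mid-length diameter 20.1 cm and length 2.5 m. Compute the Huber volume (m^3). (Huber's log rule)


Huber: V = Am * L,  Am = pi*(Dm/200)^2
Am = pi*(20.1/200)^2 = 0.031731 m^2
V = 0.031731*2.5 = 0.0793 m^3

0.0793


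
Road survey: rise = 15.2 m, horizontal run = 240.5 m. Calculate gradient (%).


Formula: Gradient = rise / run * 100
Gradient = 15.2 / 240.5 * 100 = 6.3%

6.3


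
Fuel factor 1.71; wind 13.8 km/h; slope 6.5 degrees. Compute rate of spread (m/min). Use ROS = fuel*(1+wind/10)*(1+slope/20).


Formula: ROS = fuel * (1 + wind/10) * (1 + slope/20)
Wind factor = 1 + 13.8/10 = 2.38
Slope factor = 1 + 6.5/20 = 1.325
ROS = 1.71 * 2.38 * 1.325 = 5.39 m/min

5.39


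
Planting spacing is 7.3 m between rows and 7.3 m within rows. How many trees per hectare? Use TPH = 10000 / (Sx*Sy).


Formula: TPH = 10000 m^2/ha / (spacing_x * spacing_y)
Area per tree = 7.3 m * 7.3 m = 53.29 m^2
TPH = 10000 / 53.29 = 188 trees/ha

188


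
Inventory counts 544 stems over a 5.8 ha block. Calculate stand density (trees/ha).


Formula: Stand Density = N_trees / Area_ha
Density = 544 trees / 5.8 ha
Density = 94 trees/ha

94


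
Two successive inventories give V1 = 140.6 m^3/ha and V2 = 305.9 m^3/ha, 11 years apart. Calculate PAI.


Formula: PAI = (V_T2 - V_T1) / (T2 - T1)
Volume increment = 305.9 - 140.6 = 165.3 m^3/ha
PAI = 165.3 / 11 = 15.03 m^3/ha/year

15.03


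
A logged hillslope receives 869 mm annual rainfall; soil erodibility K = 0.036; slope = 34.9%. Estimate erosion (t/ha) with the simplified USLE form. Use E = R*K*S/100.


Formula: E = R * K * S / 100  (simplified USLE)
R * K = 869 * 0.036 = 31.284
E = 31.284 * 34.9 / 100 = 10.92 t/ha

10.92


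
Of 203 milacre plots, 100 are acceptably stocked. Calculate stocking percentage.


Formula: Stocking % = stocked plots / total plots * 100
Stocking = 100 / 203 * 100
Stocking = 0.4926 * 100 = 49.3%

49.3


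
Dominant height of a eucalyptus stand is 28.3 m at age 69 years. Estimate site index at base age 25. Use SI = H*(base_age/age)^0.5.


Formula: SI = H_dom * (base_age / age)^0.5
Age ratio = 25 / 69 = 0.36232
sqrt(age_ratio) = 0.60193
SI = 28.3 * 0.60193 = 17.0 m

17.0


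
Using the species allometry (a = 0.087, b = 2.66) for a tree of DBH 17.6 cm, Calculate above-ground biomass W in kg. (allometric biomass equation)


Formula: W = a * DBH^b  (allometric power law)
DBH^b = 17.6^2.66 = 2056.1921
W = 0.087 * 2056.1921 = 178.9 kg

178.9


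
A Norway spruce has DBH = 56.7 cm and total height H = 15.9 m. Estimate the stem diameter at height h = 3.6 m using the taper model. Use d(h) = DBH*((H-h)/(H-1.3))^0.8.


Taper: d(h) = DBH * ((H - h) / (H - 1.3))^0.8
Numerator = H - h = 15.9 - 3.6 = 12.3 m
Denominator = H - 1.3 = 15.9 - 1.3 = 14.6 m
Ratio = 12.3 / 14.6 = 0.84247
d = 56.7 * 0.84247^0.8 = 49.4 cm

49.4


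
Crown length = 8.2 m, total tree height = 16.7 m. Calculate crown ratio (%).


Formula: Crown Ratio = (Crown Length / Total Height) * 100
CR = (8.2 m / 16.7 m) * 100
CR = 0.491 * 100 = 49.1%

49.1


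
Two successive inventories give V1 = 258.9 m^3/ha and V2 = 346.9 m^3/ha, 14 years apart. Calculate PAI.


Formula: PAI = (V_T2 - V_T1) / (T2 - T1)
Volume increment = 346.9 - 258.9 = 88.0 m^3/ha
PAI = 88.0 / 14 = 6.29 m^3/ha/year

6.29


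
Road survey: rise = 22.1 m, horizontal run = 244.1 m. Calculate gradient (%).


Formula: Gradient = rise / run * 100
Gradient = 22.1 / 244.1 * 100 = 9.1%

9.1


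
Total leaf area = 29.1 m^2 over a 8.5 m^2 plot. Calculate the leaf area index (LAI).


Formula: LAI = total leaf area / ground area  (dimensionless)
LAI = 29.1 m^2 / 8.5 m^2
LAI = 3.42

3.42


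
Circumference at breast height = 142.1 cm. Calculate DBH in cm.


Formula: DBH = C / pi
DBH = 142.1 / pi
pi = 3.14159...
DBH = 45.2 cm

45.2


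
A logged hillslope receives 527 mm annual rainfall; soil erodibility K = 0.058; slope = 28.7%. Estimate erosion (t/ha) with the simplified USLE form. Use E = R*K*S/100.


Formula: E = R * K * S / 100  (simplified USLE)
R * K = 527 * 0.058 = 30.566
E = 30.566 * 28.7 / 100 = 8.77 t/ha

8.77
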